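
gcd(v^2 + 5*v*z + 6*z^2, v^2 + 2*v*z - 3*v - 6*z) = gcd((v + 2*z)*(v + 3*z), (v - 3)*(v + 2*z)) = v + 2*z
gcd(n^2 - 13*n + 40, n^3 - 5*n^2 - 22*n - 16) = n - 8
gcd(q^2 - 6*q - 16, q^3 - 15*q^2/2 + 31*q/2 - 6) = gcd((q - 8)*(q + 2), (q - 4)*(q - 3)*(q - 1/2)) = 1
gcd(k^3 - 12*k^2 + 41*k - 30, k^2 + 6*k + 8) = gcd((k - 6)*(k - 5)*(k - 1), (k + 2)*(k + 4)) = 1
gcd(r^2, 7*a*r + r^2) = r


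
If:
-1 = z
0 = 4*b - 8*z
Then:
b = -2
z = -1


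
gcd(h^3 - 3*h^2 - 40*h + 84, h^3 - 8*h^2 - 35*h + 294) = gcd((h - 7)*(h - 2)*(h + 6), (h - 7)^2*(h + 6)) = h^2 - h - 42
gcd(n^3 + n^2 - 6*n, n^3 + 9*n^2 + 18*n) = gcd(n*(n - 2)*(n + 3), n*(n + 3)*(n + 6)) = n^2 + 3*n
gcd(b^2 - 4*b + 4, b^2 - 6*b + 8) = b - 2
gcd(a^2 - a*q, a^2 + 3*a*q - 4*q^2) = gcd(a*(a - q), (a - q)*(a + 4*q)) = -a + q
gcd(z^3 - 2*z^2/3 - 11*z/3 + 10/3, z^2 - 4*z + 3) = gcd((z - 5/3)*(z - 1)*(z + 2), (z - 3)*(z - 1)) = z - 1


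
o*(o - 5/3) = o^2 - 5*o/3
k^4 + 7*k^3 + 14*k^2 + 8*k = k*(k + 1)*(k + 2)*(k + 4)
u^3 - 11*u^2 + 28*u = u*(u - 7)*(u - 4)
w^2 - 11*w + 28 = (w - 7)*(w - 4)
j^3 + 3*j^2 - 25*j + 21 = (j - 3)*(j - 1)*(j + 7)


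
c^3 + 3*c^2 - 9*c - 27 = (c - 3)*(c + 3)^2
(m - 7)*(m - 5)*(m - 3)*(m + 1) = m^4 - 14*m^3 + 56*m^2 - 34*m - 105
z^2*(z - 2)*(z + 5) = z^4 + 3*z^3 - 10*z^2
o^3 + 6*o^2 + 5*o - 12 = (o - 1)*(o + 3)*(o + 4)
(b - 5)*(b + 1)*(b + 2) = b^3 - 2*b^2 - 13*b - 10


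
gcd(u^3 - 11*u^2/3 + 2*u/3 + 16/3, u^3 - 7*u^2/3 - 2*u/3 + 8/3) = u^2 - u - 2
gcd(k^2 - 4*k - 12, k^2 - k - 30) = k - 6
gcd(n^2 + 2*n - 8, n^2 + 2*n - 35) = 1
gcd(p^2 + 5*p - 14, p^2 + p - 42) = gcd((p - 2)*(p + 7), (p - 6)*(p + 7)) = p + 7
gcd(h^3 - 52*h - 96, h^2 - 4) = h + 2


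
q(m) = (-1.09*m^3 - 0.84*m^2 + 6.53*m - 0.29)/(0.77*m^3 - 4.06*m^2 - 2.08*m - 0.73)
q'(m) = (-3.27*m^2 - 1.68*m + 6.53)/(0.77*m^3 - 4.06*m^2 - 2.08*m - 0.73) + (-2.31*m^2 + 8.12*m + 2.08)*(-1.09*m^3 - 0.84*m^2 + 6.53*m - 0.29)/(0.77*m^3 - 4.06*m^2 - 2.08*m - 0.73)^2 = (-4.44089209850063e-16*m^5 + 5.0722*m^4 - 5.5218*m^3 + 31.316*m^2 - 1.1284*m - 5.3701)/(0.5929*m^6 - 6.2524*m^5 + 13.2804*m^4 + 15.7654*m^3 + 10.254*m^2 + 3.0368*m + 0.5329)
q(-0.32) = 4.81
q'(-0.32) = -6.14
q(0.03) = 0.12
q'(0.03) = -8.48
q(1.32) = -0.50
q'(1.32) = 0.65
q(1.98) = -0.06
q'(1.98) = 0.69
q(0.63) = -0.93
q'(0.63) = 0.48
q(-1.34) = 1.12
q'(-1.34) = 1.63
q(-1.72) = 0.65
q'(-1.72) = 0.94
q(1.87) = -0.13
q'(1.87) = 0.67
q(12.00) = -2.67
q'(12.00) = 0.19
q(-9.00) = -0.77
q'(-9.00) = 0.05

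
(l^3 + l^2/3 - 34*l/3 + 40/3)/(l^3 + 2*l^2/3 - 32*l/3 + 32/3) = (3*l - 5)/(3*l - 4)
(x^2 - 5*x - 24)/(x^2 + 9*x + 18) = (x - 8)/(x + 6)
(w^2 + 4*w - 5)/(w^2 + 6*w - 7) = (w + 5)/(w + 7)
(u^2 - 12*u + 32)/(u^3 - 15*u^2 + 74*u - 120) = (u - 8)/(u^2 - 11*u + 30)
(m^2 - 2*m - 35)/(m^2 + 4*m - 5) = (m - 7)/(m - 1)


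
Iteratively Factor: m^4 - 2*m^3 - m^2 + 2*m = (m - 2)*(m^3 - m) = (m - 2)*(m + 1)*(m^2 - m) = m*(m - 2)*(m + 1)*(m - 1)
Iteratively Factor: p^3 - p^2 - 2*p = (p - 2)*(p^2 + p) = p*(p - 2)*(p + 1)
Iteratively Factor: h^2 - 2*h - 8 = (h - 4)*(h + 2)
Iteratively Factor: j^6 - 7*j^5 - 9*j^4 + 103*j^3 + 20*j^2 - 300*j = (j - 5)*(j^5 - 2*j^4 - 19*j^3 + 8*j^2 + 60*j) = j*(j - 5)*(j^4 - 2*j^3 - 19*j^2 + 8*j + 60) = j*(j - 5)^2*(j^3 + 3*j^2 - 4*j - 12) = j*(j - 5)^2*(j + 2)*(j^2 + j - 6) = j*(j - 5)^2*(j - 2)*(j + 2)*(j + 3)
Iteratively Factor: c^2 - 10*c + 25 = (c - 5)*(c - 5)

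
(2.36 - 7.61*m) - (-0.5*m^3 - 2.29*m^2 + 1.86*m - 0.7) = 0.5*m^3 + 2.29*m^2 - 9.47*m + 3.06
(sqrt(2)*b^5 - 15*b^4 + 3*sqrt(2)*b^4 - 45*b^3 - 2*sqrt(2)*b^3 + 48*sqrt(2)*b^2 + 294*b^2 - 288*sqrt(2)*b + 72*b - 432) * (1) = sqrt(2)*b^5 - 15*b^4 + 3*sqrt(2)*b^4 - 45*b^3 - 2*sqrt(2)*b^3 + 48*sqrt(2)*b^2 + 294*b^2 - 288*sqrt(2)*b + 72*b - 432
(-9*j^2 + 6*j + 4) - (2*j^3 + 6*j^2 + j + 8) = -2*j^3 - 15*j^2 + 5*j - 4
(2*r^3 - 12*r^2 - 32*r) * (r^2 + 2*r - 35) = 2*r^5 - 8*r^4 - 126*r^3 + 356*r^2 + 1120*r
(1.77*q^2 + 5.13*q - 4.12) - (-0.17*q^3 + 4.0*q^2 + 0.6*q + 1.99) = 0.17*q^3 - 2.23*q^2 + 4.53*q - 6.11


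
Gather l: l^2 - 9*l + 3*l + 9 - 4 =l^2 - 6*l + 5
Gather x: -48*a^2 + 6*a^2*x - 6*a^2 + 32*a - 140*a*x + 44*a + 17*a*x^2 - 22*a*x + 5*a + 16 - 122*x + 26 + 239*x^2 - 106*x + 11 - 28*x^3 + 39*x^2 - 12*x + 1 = -54*a^2 + 81*a - 28*x^3 + x^2*(17*a + 278) + x*(6*a^2 - 162*a - 240) + 54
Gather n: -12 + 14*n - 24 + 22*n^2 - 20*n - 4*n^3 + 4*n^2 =-4*n^3 + 26*n^2 - 6*n - 36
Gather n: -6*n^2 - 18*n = -6*n^2 - 18*n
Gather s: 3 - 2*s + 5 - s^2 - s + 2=-s^2 - 3*s + 10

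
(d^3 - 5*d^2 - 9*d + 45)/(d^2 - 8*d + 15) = d + 3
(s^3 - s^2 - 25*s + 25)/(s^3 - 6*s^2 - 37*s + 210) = (s^2 + 4*s - 5)/(s^2 - s - 42)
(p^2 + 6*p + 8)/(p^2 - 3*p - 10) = (p + 4)/(p - 5)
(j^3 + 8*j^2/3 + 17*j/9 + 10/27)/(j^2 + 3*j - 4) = (27*j^3 + 72*j^2 + 51*j + 10)/(27*(j^2 + 3*j - 4))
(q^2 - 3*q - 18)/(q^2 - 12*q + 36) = (q + 3)/(q - 6)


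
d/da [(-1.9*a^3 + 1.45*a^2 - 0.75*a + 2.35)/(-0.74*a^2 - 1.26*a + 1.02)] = (1.406*a^4 + 4.788*a^3 - 8.196*a^2 + 6.436*a + 2.196)/(0.5476*a^4 + 1.8648*a^3 + 0.0780000000000001*a^2 - 2.5704*a + 1.0404)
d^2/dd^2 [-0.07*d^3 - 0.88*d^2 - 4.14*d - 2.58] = -0.42*d - 1.76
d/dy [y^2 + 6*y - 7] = 2*y + 6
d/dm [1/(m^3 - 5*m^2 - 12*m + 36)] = (-3*m^2 + 10*m + 12)/(m^3 - 5*m^2 - 12*m + 36)^2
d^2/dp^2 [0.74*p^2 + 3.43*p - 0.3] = 1.48000000000000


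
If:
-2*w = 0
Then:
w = 0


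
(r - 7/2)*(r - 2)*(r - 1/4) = r^3 - 23*r^2/4 + 67*r/8 - 7/4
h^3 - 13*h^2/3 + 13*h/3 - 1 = (h - 3)*(h - 1)*(h - 1/3)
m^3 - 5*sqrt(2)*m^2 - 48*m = m*(m - 8*sqrt(2))*(m + 3*sqrt(2))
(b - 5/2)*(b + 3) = b^2 + b/2 - 15/2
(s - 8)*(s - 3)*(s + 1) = s^3 - 10*s^2 + 13*s + 24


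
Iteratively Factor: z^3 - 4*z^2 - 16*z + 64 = (z - 4)*(z^2 - 16) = (z - 4)^2*(z + 4)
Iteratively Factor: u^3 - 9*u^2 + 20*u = (u - 4)*(u^2 - 5*u) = u*(u - 4)*(u - 5)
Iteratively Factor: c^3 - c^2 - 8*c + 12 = (c - 2)*(c^2 + c - 6) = (c - 2)*(c + 3)*(c - 2)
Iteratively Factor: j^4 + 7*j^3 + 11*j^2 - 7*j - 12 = (j + 4)*(j^3 + 3*j^2 - j - 3) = (j - 1)*(j + 4)*(j^2 + 4*j + 3) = (j - 1)*(j + 3)*(j + 4)*(j + 1)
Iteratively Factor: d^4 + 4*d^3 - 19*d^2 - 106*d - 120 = (d + 2)*(d^3 + 2*d^2 - 23*d - 60) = (d - 5)*(d + 2)*(d^2 + 7*d + 12) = (d - 5)*(d + 2)*(d + 3)*(d + 4)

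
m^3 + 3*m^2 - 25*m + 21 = (m - 3)*(m - 1)*(m + 7)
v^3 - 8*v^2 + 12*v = v*(v - 6)*(v - 2)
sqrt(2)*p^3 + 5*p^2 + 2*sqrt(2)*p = p*(p + 2*sqrt(2))*(sqrt(2)*p + 1)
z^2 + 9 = (z - 3*I)*(z + 3*I)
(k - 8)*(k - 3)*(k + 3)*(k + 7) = k^4 - k^3 - 65*k^2 + 9*k + 504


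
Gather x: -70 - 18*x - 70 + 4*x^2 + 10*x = 4*x^2 - 8*x - 140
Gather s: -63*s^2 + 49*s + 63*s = -63*s^2 + 112*s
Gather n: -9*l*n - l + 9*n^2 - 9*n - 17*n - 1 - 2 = -l + 9*n^2 + n*(-9*l - 26) - 3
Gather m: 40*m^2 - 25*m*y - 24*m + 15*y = 40*m^2 + m*(-25*y - 24) + 15*y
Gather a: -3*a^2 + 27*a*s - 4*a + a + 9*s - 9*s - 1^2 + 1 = -3*a^2 + a*(27*s - 3)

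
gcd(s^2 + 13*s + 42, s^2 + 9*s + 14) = s + 7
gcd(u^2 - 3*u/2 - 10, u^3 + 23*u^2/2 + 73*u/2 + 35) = u + 5/2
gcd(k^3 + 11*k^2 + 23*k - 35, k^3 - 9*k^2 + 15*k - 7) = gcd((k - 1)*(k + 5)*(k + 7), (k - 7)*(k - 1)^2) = k - 1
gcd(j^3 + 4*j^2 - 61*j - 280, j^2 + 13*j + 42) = j + 7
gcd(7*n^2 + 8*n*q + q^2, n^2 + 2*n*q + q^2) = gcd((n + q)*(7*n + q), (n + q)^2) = n + q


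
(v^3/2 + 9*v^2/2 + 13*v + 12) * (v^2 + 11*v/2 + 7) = v^5/2 + 29*v^4/4 + 165*v^3/4 + 115*v^2 + 157*v + 84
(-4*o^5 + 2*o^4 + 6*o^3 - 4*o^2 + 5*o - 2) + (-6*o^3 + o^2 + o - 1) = -4*o^5 + 2*o^4 - 3*o^2 + 6*o - 3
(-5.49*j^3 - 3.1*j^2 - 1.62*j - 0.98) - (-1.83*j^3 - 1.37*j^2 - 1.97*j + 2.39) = -3.66*j^3 - 1.73*j^2 + 0.35*j - 3.37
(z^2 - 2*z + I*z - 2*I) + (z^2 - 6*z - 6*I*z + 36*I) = 2*z^2 - 8*z - 5*I*z + 34*I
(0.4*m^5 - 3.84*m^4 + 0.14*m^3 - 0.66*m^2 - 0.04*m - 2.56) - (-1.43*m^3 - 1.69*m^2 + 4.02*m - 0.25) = 0.4*m^5 - 3.84*m^4 + 1.57*m^3 + 1.03*m^2 - 4.06*m - 2.31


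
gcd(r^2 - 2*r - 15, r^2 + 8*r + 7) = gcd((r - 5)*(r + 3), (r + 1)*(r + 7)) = 1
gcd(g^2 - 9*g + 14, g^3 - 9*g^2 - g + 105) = g - 7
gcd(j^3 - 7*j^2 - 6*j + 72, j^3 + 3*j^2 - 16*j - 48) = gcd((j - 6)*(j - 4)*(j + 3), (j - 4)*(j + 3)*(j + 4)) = j^2 - j - 12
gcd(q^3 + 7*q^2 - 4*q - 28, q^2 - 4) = q^2 - 4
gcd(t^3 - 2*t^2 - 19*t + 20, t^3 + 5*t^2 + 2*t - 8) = t^2 + 3*t - 4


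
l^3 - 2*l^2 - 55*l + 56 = (l - 8)*(l - 1)*(l + 7)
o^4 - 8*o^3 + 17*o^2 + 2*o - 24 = (o - 4)*(o - 3)*(o - 2)*(o + 1)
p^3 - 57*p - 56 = (p - 8)*(p + 1)*(p + 7)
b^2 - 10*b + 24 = (b - 6)*(b - 4)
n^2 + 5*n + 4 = (n + 1)*(n + 4)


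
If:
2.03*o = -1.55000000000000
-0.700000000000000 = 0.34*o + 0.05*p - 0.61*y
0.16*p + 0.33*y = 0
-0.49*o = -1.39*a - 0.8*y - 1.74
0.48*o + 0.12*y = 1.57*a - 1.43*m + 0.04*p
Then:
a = -1.88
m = -1.89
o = -0.76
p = -1.27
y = 0.62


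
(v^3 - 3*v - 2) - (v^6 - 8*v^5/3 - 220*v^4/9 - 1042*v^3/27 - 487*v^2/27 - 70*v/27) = -v^6 + 8*v^5/3 + 220*v^4/9 + 1069*v^3/27 + 487*v^2/27 - 11*v/27 - 2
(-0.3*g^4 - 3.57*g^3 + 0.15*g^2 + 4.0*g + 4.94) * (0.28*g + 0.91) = -0.084*g^5 - 1.2726*g^4 - 3.2067*g^3 + 1.2565*g^2 + 5.0232*g + 4.4954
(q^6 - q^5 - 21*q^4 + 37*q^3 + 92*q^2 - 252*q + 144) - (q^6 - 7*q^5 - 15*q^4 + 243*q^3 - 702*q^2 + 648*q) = 6*q^5 - 6*q^4 - 206*q^3 + 794*q^2 - 900*q + 144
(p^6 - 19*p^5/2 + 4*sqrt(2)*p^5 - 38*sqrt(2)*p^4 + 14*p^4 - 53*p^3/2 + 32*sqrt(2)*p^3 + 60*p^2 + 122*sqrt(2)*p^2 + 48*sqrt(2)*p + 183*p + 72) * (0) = 0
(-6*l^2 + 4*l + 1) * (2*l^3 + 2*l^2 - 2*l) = -12*l^5 - 4*l^4 + 22*l^3 - 6*l^2 - 2*l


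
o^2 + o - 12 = (o - 3)*(o + 4)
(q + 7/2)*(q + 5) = q^2 + 17*q/2 + 35/2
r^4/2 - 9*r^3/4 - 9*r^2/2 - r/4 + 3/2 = (r/2 + 1/2)*(r - 6)*(r - 1/2)*(r + 1)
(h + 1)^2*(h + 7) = h^3 + 9*h^2 + 15*h + 7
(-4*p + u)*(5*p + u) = -20*p^2 + p*u + u^2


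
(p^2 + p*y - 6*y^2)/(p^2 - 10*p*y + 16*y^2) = (-p - 3*y)/(-p + 8*y)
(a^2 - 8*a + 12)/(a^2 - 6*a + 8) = (a - 6)/(a - 4)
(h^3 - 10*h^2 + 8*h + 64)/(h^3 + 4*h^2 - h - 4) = (h^3 - 10*h^2 + 8*h + 64)/(h^3 + 4*h^2 - h - 4)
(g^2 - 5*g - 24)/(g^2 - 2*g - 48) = (g + 3)/(g + 6)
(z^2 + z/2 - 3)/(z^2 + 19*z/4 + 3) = 2*(2*z^2 + z - 6)/(4*z^2 + 19*z + 12)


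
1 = 1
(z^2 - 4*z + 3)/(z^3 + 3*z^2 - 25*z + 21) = 1/(z + 7)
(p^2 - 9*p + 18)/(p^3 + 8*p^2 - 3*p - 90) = (p - 6)/(p^2 + 11*p + 30)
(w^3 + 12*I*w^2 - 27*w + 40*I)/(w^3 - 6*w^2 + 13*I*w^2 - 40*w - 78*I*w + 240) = (w - I)/(w - 6)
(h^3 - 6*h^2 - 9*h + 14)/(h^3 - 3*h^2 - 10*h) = (h^2 - 8*h + 7)/(h*(h - 5))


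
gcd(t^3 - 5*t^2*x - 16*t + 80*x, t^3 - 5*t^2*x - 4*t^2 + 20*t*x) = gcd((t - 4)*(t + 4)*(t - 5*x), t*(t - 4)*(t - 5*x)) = -t^2 + 5*t*x + 4*t - 20*x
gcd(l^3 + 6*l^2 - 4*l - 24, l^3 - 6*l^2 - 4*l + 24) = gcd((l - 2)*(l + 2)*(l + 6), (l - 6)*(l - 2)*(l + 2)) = l^2 - 4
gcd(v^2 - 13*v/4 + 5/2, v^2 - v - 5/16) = v - 5/4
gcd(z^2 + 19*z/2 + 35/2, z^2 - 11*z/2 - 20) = z + 5/2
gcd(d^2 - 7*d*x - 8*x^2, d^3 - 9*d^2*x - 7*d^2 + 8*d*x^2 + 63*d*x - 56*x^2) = -d + 8*x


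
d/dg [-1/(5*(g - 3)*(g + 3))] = 2*g/(5*(g - 3)^2*(g + 3)^2)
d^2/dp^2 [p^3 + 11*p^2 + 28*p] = 6*p + 22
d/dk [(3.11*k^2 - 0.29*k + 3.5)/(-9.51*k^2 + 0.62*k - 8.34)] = (-0.829699999999999*k^2 + 14.6952*k + 0.2486)/(90.4401*k^4 - 11.7924*k^3 + 159.0112*k^2 - 10.3416*k + 69.5556)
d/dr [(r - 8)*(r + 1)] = 2*r - 7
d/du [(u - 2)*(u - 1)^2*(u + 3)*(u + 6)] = 5*u^4 + 20*u^3 - 39*u^2 - 58*u + 72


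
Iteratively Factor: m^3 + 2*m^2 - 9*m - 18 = (m - 3)*(m^2 + 5*m + 6) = (m - 3)*(m + 2)*(m + 3)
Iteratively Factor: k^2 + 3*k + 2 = (k + 1)*(k + 2)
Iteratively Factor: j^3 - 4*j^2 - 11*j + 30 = (j + 3)*(j^2 - 7*j + 10) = (j - 5)*(j + 3)*(j - 2)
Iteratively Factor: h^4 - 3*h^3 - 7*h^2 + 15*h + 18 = (h + 1)*(h^3 - 4*h^2 - 3*h + 18) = (h - 3)*(h + 1)*(h^2 - h - 6) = (h - 3)*(h + 1)*(h + 2)*(h - 3)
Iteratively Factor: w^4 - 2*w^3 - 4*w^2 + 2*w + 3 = (w + 1)*(w^3 - 3*w^2 - w + 3) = (w + 1)^2*(w^2 - 4*w + 3) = (w - 3)*(w + 1)^2*(w - 1)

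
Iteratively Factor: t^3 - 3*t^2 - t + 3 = (t + 1)*(t^2 - 4*t + 3) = (t - 3)*(t + 1)*(t - 1)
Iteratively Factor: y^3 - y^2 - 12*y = (y)*(y^2 - y - 12) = y*(y + 3)*(y - 4)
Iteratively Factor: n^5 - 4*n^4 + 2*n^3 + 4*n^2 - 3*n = (n - 1)*(n^4 - 3*n^3 - n^2 + 3*n) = (n - 1)*(n + 1)*(n^3 - 4*n^2 + 3*n) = (n - 3)*(n - 1)*(n + 1)*(n^2 - n) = (n - 3)*(n - 1)^2*(n + 1)*(n)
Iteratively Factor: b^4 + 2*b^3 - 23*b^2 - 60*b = (b + 4)*(b^3 - 2*b^2 - 15*b) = (b - 5)*(b + 4)*(b^2 + 3*b) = (b - 5)*(b + 3)*(b + 4)*(b)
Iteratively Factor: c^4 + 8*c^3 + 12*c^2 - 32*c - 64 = (c + 4)*(c^3 + 4*c^2 - 4*c - 16) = (c + 4)^2*(c^2 - 4) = (c - 2)*(c + 4)^2*(c + 2)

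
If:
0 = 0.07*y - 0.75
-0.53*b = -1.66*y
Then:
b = 33.56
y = 10.71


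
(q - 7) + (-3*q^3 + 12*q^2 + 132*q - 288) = -3*q^3 + 12*q^2 + 133*q - 295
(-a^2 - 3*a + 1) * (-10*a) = 10*a^3 + 30*a^2 - 10*a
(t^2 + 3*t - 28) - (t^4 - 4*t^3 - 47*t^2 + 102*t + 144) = -t^4 + 4*t^3 + 48*t^2 - 99*t - 172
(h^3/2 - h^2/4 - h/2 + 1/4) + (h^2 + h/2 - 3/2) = h^3/2 + 3*h^2/4 - 5/4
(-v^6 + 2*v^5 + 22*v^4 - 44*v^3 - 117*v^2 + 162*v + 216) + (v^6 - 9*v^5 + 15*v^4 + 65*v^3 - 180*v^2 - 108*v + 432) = -7*v^5 + 37*v^4 + 21*v^3 - 297*v^2 + 54*v + 648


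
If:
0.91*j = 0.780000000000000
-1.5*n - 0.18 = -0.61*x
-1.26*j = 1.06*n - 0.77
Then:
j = 0.86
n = -0.29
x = -0.42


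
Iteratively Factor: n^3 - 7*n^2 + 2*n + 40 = (n + 2)*(n^2 - 9*n + 20) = (n - 4)*(n + 2)*(n - 5)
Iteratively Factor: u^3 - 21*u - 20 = (u + 4)*(u^2 - 4*u - 5) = (u + 1)*(u + 4)*(u - 5)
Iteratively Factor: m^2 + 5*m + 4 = (m + 4)*(m + 1)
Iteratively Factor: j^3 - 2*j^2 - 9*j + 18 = (j - 3)*(j^2 + j - 6) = (j - 3)*(j - 2)*(j + 3)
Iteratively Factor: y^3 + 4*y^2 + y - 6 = (y + 2)*(y^2 + 2*y - 3) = (y + 2)*(y + 3)*(y - 1)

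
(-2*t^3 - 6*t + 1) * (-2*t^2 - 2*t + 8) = 4*t^5 + 4*t^4 - 4*t^3 + 10*t^2 - 50*t + 8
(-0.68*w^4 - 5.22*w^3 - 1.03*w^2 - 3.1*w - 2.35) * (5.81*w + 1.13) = -3.9508*w^5 - 31.0966*w^4 - 11.8829*w^3 - 19.1749*w^2 - 17.1565*w - 2.6555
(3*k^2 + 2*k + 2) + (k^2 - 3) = 4*k^2 + 2*k - 1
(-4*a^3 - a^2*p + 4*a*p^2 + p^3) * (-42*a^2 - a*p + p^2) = 168*a^5 + 46*a^4*p - 171*a^3*p^2 - 47*a^2*p^3 + 3*a*p^4 + p^5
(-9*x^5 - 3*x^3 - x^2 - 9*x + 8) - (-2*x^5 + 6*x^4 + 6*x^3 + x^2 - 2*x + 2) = -7*x^5 - 6*x^4 - 9*x^3 - 2*x^2 - 7*x + 6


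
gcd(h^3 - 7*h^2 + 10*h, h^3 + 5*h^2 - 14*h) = h^2 - 2*h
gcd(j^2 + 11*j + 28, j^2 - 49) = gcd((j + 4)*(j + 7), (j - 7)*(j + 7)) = j + 7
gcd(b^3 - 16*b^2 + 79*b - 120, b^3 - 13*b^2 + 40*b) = b^2 - 13*b + 40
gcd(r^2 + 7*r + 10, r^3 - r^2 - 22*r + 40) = r + 5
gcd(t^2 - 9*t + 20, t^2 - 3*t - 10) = t - 5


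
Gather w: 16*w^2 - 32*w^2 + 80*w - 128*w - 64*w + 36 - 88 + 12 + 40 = -16*w^2 - 112*w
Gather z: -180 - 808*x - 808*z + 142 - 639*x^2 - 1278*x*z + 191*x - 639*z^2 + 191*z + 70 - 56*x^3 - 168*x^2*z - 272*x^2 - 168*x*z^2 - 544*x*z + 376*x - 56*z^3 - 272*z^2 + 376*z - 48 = -56*x^3 - 911*x^2 - 241*x - 56*z^3 + z^2*(-168*x - 911) + z*(-168*x^2 - 1822*x - 241) - 16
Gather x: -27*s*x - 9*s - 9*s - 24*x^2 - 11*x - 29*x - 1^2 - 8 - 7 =-18*s - 24*x^2 + x*(-27*s - 40) - 16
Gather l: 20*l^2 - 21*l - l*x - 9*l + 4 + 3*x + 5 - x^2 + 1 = 20*l^2 + l*(-x - 30) - x^2 + 3*x + 10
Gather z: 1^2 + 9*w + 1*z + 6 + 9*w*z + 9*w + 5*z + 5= 18*w + z*(9*w + 6) + 12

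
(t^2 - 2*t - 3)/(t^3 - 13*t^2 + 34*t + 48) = (t - 3)/(t^2 - 14*t + 48)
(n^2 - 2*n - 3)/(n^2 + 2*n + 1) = (n - 3)/(n + 1)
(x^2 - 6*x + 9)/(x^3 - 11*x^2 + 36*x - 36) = (x - 3)/(x^2 - 8*x + 12)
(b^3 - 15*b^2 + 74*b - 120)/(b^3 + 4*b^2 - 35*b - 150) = (b^2 - 9*b + 20)/(b^2 + 10*b + 25)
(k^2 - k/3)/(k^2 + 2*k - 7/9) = 3*k/(3*k + 7)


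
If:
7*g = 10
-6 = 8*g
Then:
No Solution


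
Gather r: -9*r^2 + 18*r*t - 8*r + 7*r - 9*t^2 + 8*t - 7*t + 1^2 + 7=-9*r^2 + r*(18*t - 1) - 9*t^2 + t + 8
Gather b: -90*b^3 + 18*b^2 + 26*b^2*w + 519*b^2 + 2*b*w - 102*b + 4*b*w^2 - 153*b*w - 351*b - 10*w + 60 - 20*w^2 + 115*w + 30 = -90*b^3 + b^2*(26*w + 537) + b*(4*w^2 - 151*w - 453) - 20*w^2 + 105*w + 90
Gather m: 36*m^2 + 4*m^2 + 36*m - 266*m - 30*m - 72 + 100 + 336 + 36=40*m^2 - 260*m + 400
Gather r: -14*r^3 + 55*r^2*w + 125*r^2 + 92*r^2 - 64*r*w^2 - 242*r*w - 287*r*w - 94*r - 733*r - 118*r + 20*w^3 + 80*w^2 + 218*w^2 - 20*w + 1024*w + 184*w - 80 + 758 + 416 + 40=-14*r^3 + r^2*(55*w + 217) + r*(-64*w^2 - 529*w - 945) + 20*w^3 + 298*w^2 + 1188*w + 1134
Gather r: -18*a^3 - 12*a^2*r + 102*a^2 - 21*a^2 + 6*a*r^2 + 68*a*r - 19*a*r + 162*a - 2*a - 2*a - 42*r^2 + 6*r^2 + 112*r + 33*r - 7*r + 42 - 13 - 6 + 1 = -18*a^3 + 81*a^2 + 158*a + r^2*(6*a - 36) + r*(-12*a^2 + 49*a + 138) + 24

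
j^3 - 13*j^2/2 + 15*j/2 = j*(j - 5)*(j - 3/2)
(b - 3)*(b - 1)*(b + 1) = b^3 - 3*b^2 - b + 3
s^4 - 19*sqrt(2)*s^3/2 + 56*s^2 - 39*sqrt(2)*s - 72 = (s - 4*sqrt(2))*(s - 3*sqrt(2))^2*(s + sqrt(2)/2)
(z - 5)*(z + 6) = z^2 + z - 30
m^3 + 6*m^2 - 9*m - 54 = (m - 3)*(m + 3)*(m + 6)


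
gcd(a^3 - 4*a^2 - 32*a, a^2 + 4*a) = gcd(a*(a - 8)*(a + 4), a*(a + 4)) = a^2 + 4*a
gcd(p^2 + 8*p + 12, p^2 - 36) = p + 6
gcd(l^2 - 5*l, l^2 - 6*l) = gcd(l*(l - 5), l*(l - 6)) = l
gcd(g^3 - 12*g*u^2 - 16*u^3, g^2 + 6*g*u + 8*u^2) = g + 2*u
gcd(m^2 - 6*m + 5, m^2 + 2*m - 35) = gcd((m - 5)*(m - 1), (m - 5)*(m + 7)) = m - 5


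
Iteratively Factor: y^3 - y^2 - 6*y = (y - 3)*(y^2 + 2*y) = (y - 3)*(y + 2)*(y)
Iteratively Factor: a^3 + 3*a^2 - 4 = (a + 2)*(a^2 + a - 2) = (a - 1)*(a + 2)*(a + 2)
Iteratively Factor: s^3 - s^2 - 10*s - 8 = (s - 4)*(s^2 + 3*s + 2) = (s - 4)*(s + 1)*(s + 2)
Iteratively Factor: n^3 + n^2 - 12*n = (n + 4)*(n^2 - 3*n) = (n - 3)*(n + 4)*(n)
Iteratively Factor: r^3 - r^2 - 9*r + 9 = (r - 3)*(r^2 + 2*r - 3) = (r - 3)*(r + 3)*(r - 1)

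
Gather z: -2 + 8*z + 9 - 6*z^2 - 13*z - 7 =-6*z^2 - 5*z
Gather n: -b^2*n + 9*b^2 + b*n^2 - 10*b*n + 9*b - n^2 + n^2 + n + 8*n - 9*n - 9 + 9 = 9*b^2 + b*n^2 + 9*b + n*(-b^2 - 10*b)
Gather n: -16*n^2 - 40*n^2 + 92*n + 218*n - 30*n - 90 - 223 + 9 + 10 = -56*n^2 + 280*n - 294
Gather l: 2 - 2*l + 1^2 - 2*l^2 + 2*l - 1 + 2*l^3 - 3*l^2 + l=2*l^3 - 5*l^2 + l + 2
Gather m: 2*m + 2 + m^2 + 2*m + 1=m^2 + 4*m + 3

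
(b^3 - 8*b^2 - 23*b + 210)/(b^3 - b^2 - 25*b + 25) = (b^2 - 13*b + 42)/(b^2 - 6*b + 5)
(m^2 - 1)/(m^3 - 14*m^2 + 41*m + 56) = (m - 1)/(m^2 - 15*m + 56)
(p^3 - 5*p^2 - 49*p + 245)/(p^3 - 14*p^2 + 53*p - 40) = (p^2 - 49)/(p^2 - 9*p + 8)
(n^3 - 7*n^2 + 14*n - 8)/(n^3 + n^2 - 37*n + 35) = (n^2 - 6*n + 8)/(n^2 + 2*n - 35)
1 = 1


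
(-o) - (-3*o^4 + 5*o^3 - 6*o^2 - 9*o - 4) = 3*o^4 - 5*o^3 + 6*o^2 + 8*o + 4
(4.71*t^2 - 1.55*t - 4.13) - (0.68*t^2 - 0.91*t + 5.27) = 4.03*t^2 - 0.64*t - 9.4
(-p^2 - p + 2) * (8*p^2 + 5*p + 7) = -8*p^4 - 13*p^3 + 4*p^2 + 3*p + 14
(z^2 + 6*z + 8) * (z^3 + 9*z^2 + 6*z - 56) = z^5 + 15*z^4 + 68*z^3 + 52*z^2 - 288*z - 448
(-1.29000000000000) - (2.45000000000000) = -3.74000000000000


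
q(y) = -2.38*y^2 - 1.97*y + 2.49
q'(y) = -4.76*y - 1.97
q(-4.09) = -29.27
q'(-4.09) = 17.50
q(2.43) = -16.35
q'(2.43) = -13.54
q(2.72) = -20.48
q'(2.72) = -14.92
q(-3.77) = -23.91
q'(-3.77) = 15.98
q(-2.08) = -3.71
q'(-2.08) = 7.93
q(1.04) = -2.13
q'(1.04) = -6.92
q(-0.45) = 2.89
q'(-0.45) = 0.17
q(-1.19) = 1.46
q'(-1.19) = 3.69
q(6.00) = -95.01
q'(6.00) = -30.53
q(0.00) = 2.49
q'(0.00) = -1.97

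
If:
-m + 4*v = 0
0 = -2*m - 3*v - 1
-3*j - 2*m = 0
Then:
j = 8/33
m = -4/11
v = -1/11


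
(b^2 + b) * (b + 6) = b^3 + 7*b^2 + 6*b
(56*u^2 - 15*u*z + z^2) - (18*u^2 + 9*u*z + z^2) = 38*u^2 - 24*u*z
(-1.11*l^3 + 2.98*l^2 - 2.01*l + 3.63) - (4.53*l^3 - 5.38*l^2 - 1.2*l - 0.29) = -5.64*l^3 + 8.36*l^2 - 0.81*l + 3.92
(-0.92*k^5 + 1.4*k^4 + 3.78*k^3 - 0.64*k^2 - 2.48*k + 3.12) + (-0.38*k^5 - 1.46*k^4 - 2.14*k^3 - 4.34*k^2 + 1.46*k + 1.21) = -1.3*k^5 - 0.0600000000000001*k^4 + 1.64*k^3 - 4.98*k^2 - 1.02*k + 4.33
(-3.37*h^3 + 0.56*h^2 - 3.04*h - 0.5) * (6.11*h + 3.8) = -20.5907*h^4 - 9.3844*h^3 - 16.4464*h^2 - 14.607*h - 1.9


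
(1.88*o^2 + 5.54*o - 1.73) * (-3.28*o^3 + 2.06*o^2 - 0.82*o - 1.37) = -6.1664*o^5 - 14.2984*o^4 + 15.5452*o^3 - 10.6822*o^2 - 6.1712*o + 2.3701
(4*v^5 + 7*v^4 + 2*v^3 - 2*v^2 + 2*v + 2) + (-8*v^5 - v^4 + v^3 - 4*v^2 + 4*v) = -4*v^5 + 6*v^4 + 3*v^3 - 6*v^2 + 6*v + 2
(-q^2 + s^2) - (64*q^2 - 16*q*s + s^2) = -65*q^2 + 16*q*s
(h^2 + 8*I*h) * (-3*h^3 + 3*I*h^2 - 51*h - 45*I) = -3*h^5 - 21*I*h^4 - 75*h^3 - 453*I*h^2 + 360*h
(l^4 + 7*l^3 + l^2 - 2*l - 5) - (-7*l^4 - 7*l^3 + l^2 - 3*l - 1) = 8*l^4 + 14*l^3 + l - 4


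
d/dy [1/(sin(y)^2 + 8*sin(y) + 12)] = -2*(sin(y) + 4)*cos(y)/(sin(y)^2 + 8*sin(y) + 12)^2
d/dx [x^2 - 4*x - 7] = 2*x - 4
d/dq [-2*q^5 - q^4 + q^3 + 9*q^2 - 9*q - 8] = -10*q^4 - 4*q^3 + 3*q^2 + 18*q - 9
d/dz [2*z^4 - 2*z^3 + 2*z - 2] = 8*z^3 - 6*z^2 + 2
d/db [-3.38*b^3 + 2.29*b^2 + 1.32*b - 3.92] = -10.14*b^2 + 4.58*b + 1.32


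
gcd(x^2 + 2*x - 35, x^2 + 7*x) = x + 7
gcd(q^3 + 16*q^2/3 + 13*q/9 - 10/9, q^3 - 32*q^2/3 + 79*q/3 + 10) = 1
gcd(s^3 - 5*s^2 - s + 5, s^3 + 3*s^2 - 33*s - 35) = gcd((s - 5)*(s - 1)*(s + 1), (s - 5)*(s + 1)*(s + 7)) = s^2 - 4*s - 5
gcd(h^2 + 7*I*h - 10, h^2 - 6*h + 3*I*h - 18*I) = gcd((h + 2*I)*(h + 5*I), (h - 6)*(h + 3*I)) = 1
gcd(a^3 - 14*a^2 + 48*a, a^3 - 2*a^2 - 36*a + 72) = a - 6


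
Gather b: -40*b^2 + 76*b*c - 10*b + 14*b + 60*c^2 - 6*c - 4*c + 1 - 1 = -40*b^2 + b*(76*c + 4) + 60*c^2 - 10*c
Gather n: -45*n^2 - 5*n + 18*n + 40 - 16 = -45*n^2 + 13*n + 24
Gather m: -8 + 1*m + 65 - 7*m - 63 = -6*m - 6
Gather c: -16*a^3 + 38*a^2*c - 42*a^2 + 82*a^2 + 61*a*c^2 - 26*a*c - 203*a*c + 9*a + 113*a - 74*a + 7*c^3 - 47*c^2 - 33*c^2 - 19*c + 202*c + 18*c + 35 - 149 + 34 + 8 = -16*a^3 + 40*a^2 + 48*a + 7*c^3 + c^2*(61*a - 80) + c*(38*a^2 - 229*a + 201) - 72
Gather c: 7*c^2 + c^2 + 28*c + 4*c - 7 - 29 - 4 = 8*c^2 + 32*c - 40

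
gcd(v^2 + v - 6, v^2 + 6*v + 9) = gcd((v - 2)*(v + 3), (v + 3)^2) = v + 3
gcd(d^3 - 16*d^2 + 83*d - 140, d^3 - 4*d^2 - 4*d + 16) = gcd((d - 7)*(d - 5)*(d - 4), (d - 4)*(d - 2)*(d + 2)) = d - 4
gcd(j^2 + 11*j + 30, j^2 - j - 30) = j + 5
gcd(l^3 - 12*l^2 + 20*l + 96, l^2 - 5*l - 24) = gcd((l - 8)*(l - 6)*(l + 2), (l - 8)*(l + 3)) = l - 8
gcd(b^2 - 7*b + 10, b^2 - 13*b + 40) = b - 5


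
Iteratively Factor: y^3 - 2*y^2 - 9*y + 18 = (y - 2)*(y^2 - 9) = (y - 3)*(y - 2)*(y + 3)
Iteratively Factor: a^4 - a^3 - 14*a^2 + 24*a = (a - 2)*(a^3 + a^2 - 12*a) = (a - 3)*(a - 2)*(a^2 + 4*a) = a*(a - 3)*(a - 2)*(a + 4)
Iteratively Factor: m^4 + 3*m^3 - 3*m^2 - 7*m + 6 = (m - 1)*(m^3 + 4*m^2 + m - 6) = (m - 1)*(m + 3)*(m^2 + m - 2) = (m - 1)^2*(m + 3)*(m + 2)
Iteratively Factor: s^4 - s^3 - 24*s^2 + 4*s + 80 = (s - 5)*(s^3 + 4*s^2 - 4*s - 16) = (s - 5)*(s + 4)*(s^2 - 4) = (s - 5)*(s + 2)*(s + 4)*(s - 2)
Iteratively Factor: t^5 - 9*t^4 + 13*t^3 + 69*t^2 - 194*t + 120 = (t + 3)*(t^4 - 12*t^3 + 49*t^2 - 78*t + 40) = (t - 2)*(t + 3)*(t^3 - 10*t^2 + 29*t - 20) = (t - 5)*(t - 2)*(t + 3)*(t^2 - 5*t + 4) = (t - 5)*(t - 2)*(t - 1)*(t + 3)*(t - 4)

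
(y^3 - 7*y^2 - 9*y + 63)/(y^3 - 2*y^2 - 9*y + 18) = (y - 7)/(y - 2)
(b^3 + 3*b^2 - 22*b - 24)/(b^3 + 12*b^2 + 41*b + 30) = (b - 4)/(b + 5)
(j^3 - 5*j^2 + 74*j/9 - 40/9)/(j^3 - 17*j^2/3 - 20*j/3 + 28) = (9*j^2 - 27*j + 20)/(3*(3*j^2 - 11*j - 42))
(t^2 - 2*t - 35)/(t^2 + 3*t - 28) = (t^2 - 2*t - 35)/(t^2 + 3*t - 28)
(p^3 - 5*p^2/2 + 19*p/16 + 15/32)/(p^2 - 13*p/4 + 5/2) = (8*p^2 - 10*p - 3)/(8*(p - 2))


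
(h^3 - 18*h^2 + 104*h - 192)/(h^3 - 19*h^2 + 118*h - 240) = (h - 4)/(h - 5)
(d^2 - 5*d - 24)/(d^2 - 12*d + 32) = (d + 3)/(d - 4)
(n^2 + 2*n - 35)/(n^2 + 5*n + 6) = (n^2 + 2*n - 35)/(n^2 + 5*n + 6)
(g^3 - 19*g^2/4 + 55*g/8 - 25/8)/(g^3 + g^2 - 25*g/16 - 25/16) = 2*(2*g^2 - 7*g + 5)/(4*g^2 + 9*g + 5)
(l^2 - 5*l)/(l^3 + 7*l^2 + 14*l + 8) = l*(l - 5)/(l^3 + 7*l^2 + 14*l + 8)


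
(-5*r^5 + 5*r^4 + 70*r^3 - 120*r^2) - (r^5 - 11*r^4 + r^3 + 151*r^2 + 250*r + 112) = -6*r^5 + 16*r^4 + 69*r^3 - 271*r^2 - 250*r - 112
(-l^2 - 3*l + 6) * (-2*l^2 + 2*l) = 2*l^4 + 4*l^3 - 18*l^2 + 12*l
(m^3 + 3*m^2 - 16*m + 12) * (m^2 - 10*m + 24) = m^5 - 7*m^4 - 22*m^3 + 244*m^2 - 504*m + 288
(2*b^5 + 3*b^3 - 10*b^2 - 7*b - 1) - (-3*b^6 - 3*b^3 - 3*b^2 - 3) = 3*b^6 + 2*b^5 + 6*b^3 - 7*b^2 - 7*b + 2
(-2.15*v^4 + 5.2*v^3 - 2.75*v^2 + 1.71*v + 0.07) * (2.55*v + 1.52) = -5.4825*v^5 + 9.992*v^4 + 0.891500000000002*v^3 + 0.1805*v^2 + 2.7777*v + 0.1064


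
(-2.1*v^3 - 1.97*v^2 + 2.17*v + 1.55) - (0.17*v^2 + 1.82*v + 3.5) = -2.1*v^3 - 2.14*v^2 + 0.35*v - 1.95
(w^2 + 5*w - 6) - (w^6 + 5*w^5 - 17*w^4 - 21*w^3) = -w^6 - 5*w^5 + 17*w^4 + 21*w^3 + w^2 + 5*w - 6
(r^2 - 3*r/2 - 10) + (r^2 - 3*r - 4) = 2*r^2 - 9*r/2 - 14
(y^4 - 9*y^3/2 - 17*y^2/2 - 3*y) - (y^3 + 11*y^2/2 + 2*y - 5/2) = y^4 - 11*y^3/2 - 14*y^2 - 5*y + 5/2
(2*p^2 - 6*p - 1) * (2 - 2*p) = -4*p^3 + 16*p^2 - 10*p - 2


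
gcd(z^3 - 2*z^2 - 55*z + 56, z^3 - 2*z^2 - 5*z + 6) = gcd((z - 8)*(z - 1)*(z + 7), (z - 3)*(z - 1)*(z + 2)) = z - 1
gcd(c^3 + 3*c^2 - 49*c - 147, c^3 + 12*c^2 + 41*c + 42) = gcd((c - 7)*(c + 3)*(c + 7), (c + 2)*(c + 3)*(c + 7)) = c^2 + 10*c + 21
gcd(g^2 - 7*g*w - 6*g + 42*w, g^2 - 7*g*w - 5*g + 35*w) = -g + 7*w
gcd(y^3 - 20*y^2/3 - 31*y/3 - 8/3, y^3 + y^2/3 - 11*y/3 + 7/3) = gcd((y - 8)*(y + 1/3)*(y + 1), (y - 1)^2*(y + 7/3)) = 1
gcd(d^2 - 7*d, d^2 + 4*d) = d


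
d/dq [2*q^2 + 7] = 4*q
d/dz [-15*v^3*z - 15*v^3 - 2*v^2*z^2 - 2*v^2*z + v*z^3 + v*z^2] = v*(-15*v^2 - 4*v*z - 2*v + 3*z^2 + 2*z)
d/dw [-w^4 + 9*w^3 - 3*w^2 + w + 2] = -4*w^3 + 27*w^2 - 6*w + 1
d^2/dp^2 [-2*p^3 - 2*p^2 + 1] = -12*p - 4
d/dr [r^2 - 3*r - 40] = 2*r - 3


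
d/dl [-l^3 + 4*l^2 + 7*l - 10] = -3*l^2 + 8*l + 7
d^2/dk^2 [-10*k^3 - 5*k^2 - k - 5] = -60*k - 10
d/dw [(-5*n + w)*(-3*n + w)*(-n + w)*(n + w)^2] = -7*n^4 + 44*n^3*w + 18*n^2*w^2 - 28*n*w^3 + 5*w^4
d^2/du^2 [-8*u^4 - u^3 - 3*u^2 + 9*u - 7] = -96*u^2 - 6*u - 6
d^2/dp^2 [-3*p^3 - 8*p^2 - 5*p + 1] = -18*p - 16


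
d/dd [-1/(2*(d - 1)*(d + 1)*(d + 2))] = ((d - 1)*(d + 1) + (d - 1)*(d + 2) + (d + 1)*(d + 2))/(2*(d - 1)^2*(d + 1)^2*(d + 2)^2)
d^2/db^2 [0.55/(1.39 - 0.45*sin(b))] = (0.111375*sin(b)^2 + 0.344025*sin(b) - 0.22275)/(0.45*sin(b) - 1.39)^3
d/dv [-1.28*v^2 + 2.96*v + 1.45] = 2.96 - 2.56*v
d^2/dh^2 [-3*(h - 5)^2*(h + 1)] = 54 - 18*h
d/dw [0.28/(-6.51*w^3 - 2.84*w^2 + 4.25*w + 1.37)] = (5.4684*w^2 + 1.5904*w - 1.19)/(6.51*w^3 + 2.84*w^2 - 4.25*w - 1.37)^2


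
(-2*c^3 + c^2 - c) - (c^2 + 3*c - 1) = -2*c^3 - 4*c + 1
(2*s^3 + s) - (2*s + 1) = 2*s^3 - s - 1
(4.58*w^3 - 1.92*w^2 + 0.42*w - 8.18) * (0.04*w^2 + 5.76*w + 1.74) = 0.1832*w^5 + 26.304*w^4 - 3.0732*w^3 - 1.2488*w^2 - 46.386*w - 14.2332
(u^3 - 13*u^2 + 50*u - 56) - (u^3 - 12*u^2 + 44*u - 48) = -u^2 + 6*u - 8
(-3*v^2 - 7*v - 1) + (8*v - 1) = -3*v^2 + v - 2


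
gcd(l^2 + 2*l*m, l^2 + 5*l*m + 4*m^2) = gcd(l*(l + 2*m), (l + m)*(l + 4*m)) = 1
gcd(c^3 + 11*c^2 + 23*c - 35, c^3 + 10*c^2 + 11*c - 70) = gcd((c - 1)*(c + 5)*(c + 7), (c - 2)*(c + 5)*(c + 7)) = c^2 + 12*c + 35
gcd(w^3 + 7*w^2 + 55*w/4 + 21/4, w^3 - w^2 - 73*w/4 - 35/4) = w^2 + 4*w + 7/4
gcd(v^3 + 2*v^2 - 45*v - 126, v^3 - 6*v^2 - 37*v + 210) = v^2 - v - 42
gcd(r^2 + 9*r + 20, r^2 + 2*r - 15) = r + 5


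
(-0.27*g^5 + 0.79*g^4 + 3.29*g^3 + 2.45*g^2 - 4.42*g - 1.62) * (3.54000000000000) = -0.9558*g^5 + 2.7966*g^4 + 11.6466*g^3 + 8.673*g^2 - 15.6468*g - 5.7348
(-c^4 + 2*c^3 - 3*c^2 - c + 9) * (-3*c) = 3*c^5 - 6*c^4 + 9*c^3 + 3*c^2 - 27*c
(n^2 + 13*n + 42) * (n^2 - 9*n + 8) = n^4 + 4*n^3 - 67*n^2 - 274*n + 336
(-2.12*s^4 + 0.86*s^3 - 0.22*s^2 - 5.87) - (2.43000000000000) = -2.12*s^4 + 0.86*s^3 - 0.22*s^2 - 8.3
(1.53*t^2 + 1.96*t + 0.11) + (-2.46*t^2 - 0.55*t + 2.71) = -0.93*t^2 + 1.41*t + 2.82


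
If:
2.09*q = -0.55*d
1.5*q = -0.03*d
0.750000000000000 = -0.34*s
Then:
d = 0.00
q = 0.00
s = -2.21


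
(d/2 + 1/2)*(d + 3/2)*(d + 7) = d^3/2 + 19*d^2/4 + 19*d/2 + 21/4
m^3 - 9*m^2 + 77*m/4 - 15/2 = (m - 6)*(m - 5/2)*(m - 1/2)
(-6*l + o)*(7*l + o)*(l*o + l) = -42*l^3*o - 42*l^3 + l^2*o^2 + l^2*o + l*o^3 + l*o^2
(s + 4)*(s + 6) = s^2 + 10*s + 24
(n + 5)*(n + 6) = n^2 + 11*n + 30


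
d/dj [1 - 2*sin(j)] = -2*cos(j)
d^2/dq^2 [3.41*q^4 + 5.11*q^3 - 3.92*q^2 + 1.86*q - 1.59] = 40.92*q^2 + 30.66*q - 7.84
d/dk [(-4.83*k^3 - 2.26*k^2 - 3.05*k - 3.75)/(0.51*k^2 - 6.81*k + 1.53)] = (-2.4633*k^4 + 65.7846*k^3 - 5.2236*k^2 - 3.0906*k - 30.204)/(0.2601*k^4 - 6.9462*k^3 + 47.9367*k^2 - 20.8386*k + 2.3409)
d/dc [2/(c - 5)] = -2/(c - 5)^2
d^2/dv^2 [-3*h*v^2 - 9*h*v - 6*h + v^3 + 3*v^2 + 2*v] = -6*h + 6*v + 6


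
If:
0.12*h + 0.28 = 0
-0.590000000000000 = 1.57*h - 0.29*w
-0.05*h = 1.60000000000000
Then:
No Solution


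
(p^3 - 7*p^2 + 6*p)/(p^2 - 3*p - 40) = p*(-p^2 + 7*p - 6)/(-p^2 + 3*p + 40)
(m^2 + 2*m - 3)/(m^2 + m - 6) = (m - 1)/(m - 2)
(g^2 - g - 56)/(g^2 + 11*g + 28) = (g - 8)/(g + 4)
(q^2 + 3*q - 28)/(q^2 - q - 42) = (-q^2 - 3*q + 28)/(-q^2 + q + 42)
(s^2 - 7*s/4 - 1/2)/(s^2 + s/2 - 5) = (4*s + 1)/(2*(2*s + 5))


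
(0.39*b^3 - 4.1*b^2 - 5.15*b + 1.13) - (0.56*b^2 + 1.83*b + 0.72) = 0.39*b^3 - 4.66*b^2 - 6.98*b + 0.41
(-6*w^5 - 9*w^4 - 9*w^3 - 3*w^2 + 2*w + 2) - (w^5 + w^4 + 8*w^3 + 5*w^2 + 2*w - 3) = -7*w^5 - 10*w^4 - 17*w^3 - 8*w^2 + 5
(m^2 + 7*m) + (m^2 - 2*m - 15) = 2*m^2 + 5*m - 15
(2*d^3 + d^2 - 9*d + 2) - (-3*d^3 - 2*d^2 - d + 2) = 5*d^3 + 3*d^2 - 8*d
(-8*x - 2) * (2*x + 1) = -16*x^2 - 12*x - 2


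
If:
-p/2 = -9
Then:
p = 18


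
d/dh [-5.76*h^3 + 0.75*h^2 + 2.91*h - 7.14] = -17.28*h^2 + 1.5*h + 2.91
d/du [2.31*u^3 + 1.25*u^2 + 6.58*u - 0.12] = 6.93*u^2 + 2.5*u + 6.58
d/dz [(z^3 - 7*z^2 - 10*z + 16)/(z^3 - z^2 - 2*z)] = 2*(3*z^4 + 8*z^3 - 22*z^2 + 16*z + 16)/(z^2*(z^4 - 2*z^3 - 3*z^2 + 4*z + 4))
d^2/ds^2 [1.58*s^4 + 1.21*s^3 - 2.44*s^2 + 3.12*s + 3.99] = 18.96*s^2 + 7.26*s - 4.88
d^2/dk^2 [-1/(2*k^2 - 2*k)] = (k*(k - 1) - (2*k - 1)^2)/(k^3*(k - 1)^3)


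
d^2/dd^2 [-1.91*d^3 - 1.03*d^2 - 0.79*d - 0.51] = -11.46*d - 2.06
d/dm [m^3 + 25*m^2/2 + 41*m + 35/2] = 3*m^2 + 25*m + 41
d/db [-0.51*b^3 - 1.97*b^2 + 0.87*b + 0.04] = -1.53*b^2 - 3.94*b + 0.87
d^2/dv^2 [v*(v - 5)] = 2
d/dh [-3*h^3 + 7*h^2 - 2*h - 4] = -9*h^2 + 14*h - 2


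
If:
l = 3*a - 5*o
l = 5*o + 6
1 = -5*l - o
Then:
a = -77/39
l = 1/26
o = -31/26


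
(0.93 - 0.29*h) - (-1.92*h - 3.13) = 1.63*h + 4.06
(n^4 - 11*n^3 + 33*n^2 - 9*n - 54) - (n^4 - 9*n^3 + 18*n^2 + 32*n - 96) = -2*n^3 + 15*n^2 - 41*n + 42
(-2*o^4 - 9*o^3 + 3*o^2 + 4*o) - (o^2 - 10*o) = -2*o^4 - 9*o^3 + 2*o^2 + 14*o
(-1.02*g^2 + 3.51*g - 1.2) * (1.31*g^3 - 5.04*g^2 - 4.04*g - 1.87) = -1.3362*g^5 + 9.7389*g^4 - 15.1416*g^3 - 6.225*g^2 - 1.7157*g + 2.244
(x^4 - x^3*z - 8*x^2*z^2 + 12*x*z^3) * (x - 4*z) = x^5 - 5*x^4*z - 4*x^3*z^2 + 44*x^2*z^3 - 48*x*z^4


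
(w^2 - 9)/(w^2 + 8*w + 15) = (w - 3)/(w + 5)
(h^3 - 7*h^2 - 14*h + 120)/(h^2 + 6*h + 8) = (h^2 - 11*h + 30)/(h + 2)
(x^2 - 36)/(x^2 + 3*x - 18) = (x - 6)/(x - 3)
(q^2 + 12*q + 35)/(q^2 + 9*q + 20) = (q + 7)/(q + 4)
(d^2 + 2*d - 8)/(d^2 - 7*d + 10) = (d + 4)/(d - 5)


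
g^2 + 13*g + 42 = (g + 6)*(g + 7)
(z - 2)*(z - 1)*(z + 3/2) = z^3 - 3*z^2/2 - 5*z/2 + 3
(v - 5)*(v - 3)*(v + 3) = v^3 - 5*v^2 - 9*v + 45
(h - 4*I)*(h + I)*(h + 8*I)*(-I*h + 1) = -I*h^4 + 6*h^3 - 23*I*h^2 + 60*h + 32*I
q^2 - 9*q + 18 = (q - 6)*(q - 3)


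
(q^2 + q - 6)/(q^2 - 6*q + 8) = (q + 3)/(q - 4)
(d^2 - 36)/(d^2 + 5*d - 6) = (d - 6)/(d - 1)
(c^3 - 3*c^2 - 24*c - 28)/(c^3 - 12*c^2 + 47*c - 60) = (c^3 - 3*c^2 - 24*c - 28)/(c^3 - 12*c^2 + 47*c - 60)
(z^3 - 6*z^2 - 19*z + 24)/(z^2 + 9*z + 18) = (z^2 - 9*z + 8)/(z + 6)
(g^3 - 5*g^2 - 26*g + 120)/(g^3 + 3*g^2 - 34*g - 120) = (g - 4)/(g + 4)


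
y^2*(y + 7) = y^3 + 7*y^2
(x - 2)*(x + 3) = x^2 + x - 6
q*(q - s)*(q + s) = q^3 - q*s^2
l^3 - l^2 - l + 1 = (l - 1)^2*(l + 1)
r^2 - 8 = (r - 2*sqrt(2))*(r + 2*sqrt(2))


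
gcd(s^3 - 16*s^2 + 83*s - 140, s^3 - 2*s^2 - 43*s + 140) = s^2 - 9*s + 20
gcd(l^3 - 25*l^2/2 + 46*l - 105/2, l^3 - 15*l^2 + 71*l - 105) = l^2 - 10*l + 21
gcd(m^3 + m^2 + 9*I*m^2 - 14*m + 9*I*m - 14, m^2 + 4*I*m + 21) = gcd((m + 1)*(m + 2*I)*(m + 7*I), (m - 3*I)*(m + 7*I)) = m + 7*I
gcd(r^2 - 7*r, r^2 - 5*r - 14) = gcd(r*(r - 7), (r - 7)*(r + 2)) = r - 7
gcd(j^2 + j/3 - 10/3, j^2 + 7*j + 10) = j + 2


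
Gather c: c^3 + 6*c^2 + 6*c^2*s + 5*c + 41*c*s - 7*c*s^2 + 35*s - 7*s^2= c^3 + c^2*(6*s + 6) + c*(-7*s^2 + 41*s + 5) - 7*s^2 + 35*s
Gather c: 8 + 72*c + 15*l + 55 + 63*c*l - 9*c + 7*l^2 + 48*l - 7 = c*(63*l + 63) + 7*l^2 + 63*l + 56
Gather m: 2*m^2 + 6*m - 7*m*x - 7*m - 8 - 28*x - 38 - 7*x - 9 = 2*m^2 + m*(-7*x - 1) - 35*x - 55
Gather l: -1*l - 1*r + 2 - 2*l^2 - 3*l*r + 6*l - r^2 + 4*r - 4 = -2*l^2 + l*(5 - 3*r) - r^2 + 3*r - 2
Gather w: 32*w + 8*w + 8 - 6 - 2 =40*w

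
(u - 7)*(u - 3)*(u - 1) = u^3 - 11*u^2 + 31*u - 21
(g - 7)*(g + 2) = g^2 - 5*g - 14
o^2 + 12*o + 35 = (o + 5)*(o + 7)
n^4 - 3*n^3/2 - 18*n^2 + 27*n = n*(n - 3/2)*(n - 3*sqrt(2))*(n + 3*sqrt(2))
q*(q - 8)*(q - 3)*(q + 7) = q^4 - 4*q^3 - 53*q^2 + 168*q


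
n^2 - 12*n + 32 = (n - 8)*(n - 4)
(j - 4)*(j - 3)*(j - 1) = j^3 - 8*j^2 + 19*j - 12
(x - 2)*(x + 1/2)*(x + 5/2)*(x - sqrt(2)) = x^4 - sqrt(2)*x^3 + x^3 - 19*x^2/4 - sqrt(2)*x^2 - 5*x/2 + 19*sqrt(2)*x/4 + 5*sqrt(2)/2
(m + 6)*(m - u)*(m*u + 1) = m^3*u - m^2*u^2 + 6*m^2*u + m^2 - 6*m*u^2 - m*u + 6*m - 6*u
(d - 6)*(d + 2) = d^2 - 4*d - 12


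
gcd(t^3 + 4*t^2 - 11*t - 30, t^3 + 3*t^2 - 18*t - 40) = t^2 + 7*t + 10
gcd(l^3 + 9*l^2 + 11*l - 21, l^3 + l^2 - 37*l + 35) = l^2 + 6*l - 7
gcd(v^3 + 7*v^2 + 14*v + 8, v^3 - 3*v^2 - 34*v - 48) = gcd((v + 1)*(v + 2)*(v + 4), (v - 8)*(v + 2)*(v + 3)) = v + 2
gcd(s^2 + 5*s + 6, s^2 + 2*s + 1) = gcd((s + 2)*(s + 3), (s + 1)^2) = 1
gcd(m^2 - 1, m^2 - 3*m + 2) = m - 1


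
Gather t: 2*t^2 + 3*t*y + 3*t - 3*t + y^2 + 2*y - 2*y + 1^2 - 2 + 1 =2*t^2 + 3*t*y + y^2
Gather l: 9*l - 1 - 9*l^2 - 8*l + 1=-9*l^2 + l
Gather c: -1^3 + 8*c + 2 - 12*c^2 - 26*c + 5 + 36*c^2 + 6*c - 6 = 24*c^2 - 12*c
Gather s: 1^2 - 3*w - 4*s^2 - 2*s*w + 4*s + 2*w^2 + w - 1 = -4*s^2 + s*(4 - 2*w) + 2*w^2 - 2*w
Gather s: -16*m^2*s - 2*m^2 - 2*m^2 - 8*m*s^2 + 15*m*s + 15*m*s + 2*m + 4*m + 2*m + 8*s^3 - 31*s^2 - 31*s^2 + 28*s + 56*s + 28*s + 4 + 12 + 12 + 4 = -4*m^2 + 8*m + 8*s^3 + s^2*(-8*m - 62) + s*(-16*m^2 + 30*m + 112) + 32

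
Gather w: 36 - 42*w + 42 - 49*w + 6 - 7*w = 84 - 98*w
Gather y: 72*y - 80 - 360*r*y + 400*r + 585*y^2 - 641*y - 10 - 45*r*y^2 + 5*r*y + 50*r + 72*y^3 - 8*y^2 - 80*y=450*r + 72*y^3 + y^2*(577 - 45*r) + y*(-355*r - 649) - 90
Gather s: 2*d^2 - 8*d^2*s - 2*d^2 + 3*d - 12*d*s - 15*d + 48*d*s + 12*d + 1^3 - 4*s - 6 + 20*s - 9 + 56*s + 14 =s*(-8*d^2 + 36*d + 72)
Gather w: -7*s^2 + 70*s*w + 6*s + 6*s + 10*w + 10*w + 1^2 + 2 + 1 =-7*s^2 + 12*s + w*(70*s + 20) + 4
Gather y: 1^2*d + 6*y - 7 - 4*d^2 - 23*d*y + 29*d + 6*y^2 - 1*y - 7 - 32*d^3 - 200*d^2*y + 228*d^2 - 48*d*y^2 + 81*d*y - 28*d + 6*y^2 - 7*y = -32*d^3 + 224*d^2 + 2*d + y^2*(12 - 48*d) + y*(-200*d^2 + 58*d - 2) - 14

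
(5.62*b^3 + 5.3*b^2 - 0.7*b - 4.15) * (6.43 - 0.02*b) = -0.1124*b^4 + 36.0306*b^3 + 34.093*b^2 - 4.418*b - 26.6845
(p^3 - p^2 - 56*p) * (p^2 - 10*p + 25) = p^5 - 11*p^4 - 21*p^3 + 535*p^2 - 1400*p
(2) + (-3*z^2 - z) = -3*z^2 - z + 2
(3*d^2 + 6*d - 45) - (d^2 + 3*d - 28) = 2*d^2 + 3*d - 17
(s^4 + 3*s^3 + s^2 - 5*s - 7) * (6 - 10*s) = -10*s^5 - 24*s^4 + 8*s^3 + 56*s^2 + 40*s - 42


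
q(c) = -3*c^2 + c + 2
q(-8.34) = -215.01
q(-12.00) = -442.00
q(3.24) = -26.25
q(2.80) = -18.72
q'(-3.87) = 24.22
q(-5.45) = -92.56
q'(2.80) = -15.80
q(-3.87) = -46.80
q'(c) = 1 - 6*c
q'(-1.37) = 9.22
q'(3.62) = -20.72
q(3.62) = -33.69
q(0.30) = 2.03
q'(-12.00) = 73.00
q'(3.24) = -18.44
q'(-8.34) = 51.04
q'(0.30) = -0.80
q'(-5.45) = 33.70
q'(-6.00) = 37.00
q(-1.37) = -5.00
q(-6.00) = -112.00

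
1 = 1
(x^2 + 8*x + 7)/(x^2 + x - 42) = (x + 1)/(x - 6)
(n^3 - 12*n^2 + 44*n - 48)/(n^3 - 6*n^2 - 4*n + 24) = (n - 4)/(n + 2)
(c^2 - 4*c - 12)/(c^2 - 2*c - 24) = (c + 2)/(c + 4)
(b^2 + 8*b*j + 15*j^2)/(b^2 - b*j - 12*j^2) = (b + 5*j)/(b - 4*j)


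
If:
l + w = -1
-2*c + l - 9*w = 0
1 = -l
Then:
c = -1/2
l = -1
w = 0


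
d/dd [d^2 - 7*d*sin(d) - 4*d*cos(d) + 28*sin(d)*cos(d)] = 4*d*sin(d) - 7*d*cos(d) + 2*d - 7*sin(d) - 4*cos(d) + 28*cos(2*d)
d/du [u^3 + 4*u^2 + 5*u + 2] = 3*u^2 + 8*u + 5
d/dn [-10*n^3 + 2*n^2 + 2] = 2*n*(2 - 15*n)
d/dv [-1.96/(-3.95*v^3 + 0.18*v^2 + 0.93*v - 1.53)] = (-23.226*v^2 + 0.7056*v + 1.8228)/(3.95*v^3 - 0.18*v^2 - 0.93*v + 1.53)^2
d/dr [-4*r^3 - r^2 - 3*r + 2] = -12*r^2 - 2*r - 3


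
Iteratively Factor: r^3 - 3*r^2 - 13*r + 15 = (r + 3)*(r^2 - 6*r + 5) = (r - 5)*(r + 3)*(r - 1)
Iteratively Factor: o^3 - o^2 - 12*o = (o)*(o^2 - o - 12) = o*(o + 3)*(o - 4)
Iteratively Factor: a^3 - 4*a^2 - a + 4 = (a - 4)*(a^2 - 1) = (a - 4)*(a + 1)*(a - 1)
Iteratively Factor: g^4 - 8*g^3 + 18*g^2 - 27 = (g - 3)*(g^3 - 5*g^2 + 3*g + 9) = (g - 3)^2*(g^2 - 2*g - 3) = (g - 3)^2*(g + 1)*(g - 3)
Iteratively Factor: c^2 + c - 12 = (c + 4)*(c - 3)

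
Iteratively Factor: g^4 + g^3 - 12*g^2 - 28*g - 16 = (g + 1)*(g^3 - 12*g - 16) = (g + 1)*(g + 2)*(g^2 - 2*g - 8) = (g - 4)*(g + 1)*(g + 2)*(g + 2)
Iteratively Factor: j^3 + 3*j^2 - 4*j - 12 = (j + 2)*(j^2 + j - 6) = (j + 2)*(j + 3)*(j - 2)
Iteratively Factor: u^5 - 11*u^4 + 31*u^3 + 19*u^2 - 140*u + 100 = (u - 1)*(u^4 - 10*u^3 + 21*u^2 + 40*u - 100) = (u - 5)*(u - 1)*(u^3 - 5*u^2 - 4*u + 20) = (u - 5)*(u - 2)*(u - 1)*(u^2 - 3*u - 10) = (u - 5)^2*(u - 2)*(u - 1)*(u + 2)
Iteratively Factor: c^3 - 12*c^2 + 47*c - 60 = (c - 5)*(c^2 - 7*c + 12) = (c - 5)*(c - 3)*(c - 4)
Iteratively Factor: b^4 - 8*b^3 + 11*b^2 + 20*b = (b)*(b^3 - 8*b^2 + 11*b + 20) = b*(b - 4)*(b^2 - 4*b - 5) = b*(b - 4)*(b + 1)*(b - 5)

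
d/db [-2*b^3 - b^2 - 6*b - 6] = -6*b^2 - 2*b - 6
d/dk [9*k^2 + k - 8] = 18*k + 1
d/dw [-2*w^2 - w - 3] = -4*w - 1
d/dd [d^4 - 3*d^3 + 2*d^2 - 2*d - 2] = 4*d^3 - 9*d^2 + 4*d - 2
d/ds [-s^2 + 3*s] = 3 - 2*s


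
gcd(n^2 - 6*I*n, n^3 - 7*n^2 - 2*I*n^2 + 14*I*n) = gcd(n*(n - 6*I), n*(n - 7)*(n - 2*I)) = n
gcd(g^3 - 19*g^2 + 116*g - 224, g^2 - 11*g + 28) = g^2 - 11*g + 28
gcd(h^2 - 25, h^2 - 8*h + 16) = 1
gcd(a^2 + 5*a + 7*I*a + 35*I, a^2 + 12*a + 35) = a + 5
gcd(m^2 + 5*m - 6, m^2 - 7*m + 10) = 1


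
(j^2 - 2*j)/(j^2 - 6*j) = (j - 2)/(j - 6)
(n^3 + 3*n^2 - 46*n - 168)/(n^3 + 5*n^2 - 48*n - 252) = (n + 4)/(n + 6)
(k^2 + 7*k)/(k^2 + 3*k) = (k + 7)/(k + 3)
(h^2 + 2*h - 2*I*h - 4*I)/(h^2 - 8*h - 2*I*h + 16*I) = (h + 2)/(h - 8)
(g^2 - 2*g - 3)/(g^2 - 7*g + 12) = (g + 1)/(g - 4)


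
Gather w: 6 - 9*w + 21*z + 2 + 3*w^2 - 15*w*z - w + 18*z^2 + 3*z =3*w^2 + w*(-15*z - 10) + 18*z^2 + 24*z + 8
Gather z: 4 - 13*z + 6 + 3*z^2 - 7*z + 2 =3*z^2 - 20*z + 12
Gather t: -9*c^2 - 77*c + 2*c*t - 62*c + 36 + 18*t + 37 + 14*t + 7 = -9*c^2 - 139*c + t*(2*c + 32) + 80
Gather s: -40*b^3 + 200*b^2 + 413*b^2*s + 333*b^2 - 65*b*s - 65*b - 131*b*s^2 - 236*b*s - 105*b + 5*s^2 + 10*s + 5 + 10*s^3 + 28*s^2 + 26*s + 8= -40*b^3 + 533*b^2 - 170*b + 10*s^3 + s^2*(33 - 131*b) + s*(413*b^2 - 301*b + 36) + 13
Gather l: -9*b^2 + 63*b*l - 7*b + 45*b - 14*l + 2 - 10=-9*b^2 + 38*b + l*(63*b - 14) - 8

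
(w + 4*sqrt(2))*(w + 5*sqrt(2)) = w^2 + 9*sqrt(2)*w + 40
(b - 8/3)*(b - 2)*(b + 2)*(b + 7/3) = b^4 - b^3/3 - 92*b^2/9 + 4*b/3 + 224/9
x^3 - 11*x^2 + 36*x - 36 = (x - 6)*(x - 3)*(x - 2)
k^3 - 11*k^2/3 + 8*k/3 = k*(k - 8/3)*(k - 1)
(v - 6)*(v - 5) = v^2 - 11*v + 30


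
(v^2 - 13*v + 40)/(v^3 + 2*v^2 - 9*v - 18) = (v^2 - 13*v + 40)/(v^3 + 2*v^2 - 9*v - 18)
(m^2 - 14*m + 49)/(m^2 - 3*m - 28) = (m - 7)/(m + 4)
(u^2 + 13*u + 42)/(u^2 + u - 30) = (u + 7)/(u - 5)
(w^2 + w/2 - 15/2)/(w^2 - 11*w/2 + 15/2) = (w + 3)/(w - 3)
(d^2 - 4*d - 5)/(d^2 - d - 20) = (d + 1)/(d + 4)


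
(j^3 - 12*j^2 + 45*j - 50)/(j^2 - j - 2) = (j^2 - 10*j + 25)/(j + 1)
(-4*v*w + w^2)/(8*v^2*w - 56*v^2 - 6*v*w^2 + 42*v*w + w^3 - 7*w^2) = -w/(2*v*w - 14*v - w^2 + 7*w)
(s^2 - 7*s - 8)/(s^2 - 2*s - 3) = (s - 8)/(s - 3)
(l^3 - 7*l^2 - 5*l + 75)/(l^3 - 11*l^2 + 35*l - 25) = (l + 3)/(l - 1)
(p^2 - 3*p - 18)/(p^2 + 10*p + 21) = (p - 6)/(p + 7)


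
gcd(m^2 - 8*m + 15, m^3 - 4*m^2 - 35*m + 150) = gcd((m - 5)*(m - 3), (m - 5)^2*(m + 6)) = m - 5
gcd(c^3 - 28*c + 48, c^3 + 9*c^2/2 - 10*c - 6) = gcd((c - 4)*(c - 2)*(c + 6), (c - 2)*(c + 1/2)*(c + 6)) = c^2 + 4*c - 12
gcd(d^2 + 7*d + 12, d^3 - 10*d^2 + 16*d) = 1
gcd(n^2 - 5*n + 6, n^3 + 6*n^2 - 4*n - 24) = n - 2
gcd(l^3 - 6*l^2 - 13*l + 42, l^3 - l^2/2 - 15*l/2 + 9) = l^2 + l - 6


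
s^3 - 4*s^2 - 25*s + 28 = (s - 7)*(s - 1)*(s + 4)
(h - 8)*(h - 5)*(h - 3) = h^3 - 16*h^2 + 79*h - 120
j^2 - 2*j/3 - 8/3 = (j - 2)*(j + 4/3)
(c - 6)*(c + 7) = c^2 + c - 42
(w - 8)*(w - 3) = w^2 - 11*w + 24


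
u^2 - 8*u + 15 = (u - 5)*(u - 3)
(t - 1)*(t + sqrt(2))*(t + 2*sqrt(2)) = t^3 - t^2 + 3*sqrt(2)*t^2 - 3*sqrt(2)*t + 4*t - 4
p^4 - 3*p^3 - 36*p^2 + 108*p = p*(p - 6)*(p - 3)*(p + 6)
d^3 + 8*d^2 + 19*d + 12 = (d + 1)*(d + 3)*(d + 4)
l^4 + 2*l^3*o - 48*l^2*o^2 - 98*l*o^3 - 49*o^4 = (l - 7*o)*(l + o)^2*(l + 7*o)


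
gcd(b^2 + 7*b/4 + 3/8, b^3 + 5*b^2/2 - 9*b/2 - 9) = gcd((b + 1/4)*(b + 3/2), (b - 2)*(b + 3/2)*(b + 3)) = b + 3/2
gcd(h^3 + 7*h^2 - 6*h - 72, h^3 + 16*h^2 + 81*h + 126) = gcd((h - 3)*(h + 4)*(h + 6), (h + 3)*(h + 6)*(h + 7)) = h + 6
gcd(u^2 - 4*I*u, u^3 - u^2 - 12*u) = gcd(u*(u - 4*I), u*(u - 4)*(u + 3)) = u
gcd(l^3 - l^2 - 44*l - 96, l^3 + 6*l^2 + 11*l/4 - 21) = l + 4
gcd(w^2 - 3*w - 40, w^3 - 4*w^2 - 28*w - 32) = w - 8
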